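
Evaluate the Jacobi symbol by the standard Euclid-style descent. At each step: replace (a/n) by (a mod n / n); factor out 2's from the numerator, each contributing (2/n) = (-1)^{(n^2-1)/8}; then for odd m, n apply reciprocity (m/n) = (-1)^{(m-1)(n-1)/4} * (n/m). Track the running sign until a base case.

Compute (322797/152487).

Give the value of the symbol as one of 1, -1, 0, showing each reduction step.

0

(322797/152487) = (17823/152487)   [reduce mod 152487]
reciprocity: (17823/152487) = -1·(152487/17823) since 17823 mod 4 = 3, 152487 mod 4 = 3; sign now -1
(152487/17823) = (9903/17823)   [reduce mod 17823]
reciprocity: (9903/17823) = -1·(17823/9903) since 9903 mod 4 = 3, 17823 mod 4 = 3; sign now +1
(17823/9903) = (7920/9903)   [reduce mod 9903]
7920 = 2^4·495; (2/9903) = +1 since 9903 mod 8 = 7, so (7920/9903) = (+1)^4·(495/9903); sign now +1
reciprocity: (495/9903) = -1·(9903/495) since 495 mod 4 = 3, 9903 mod 4 = 3; sign now -1
(9903/495) = (3/495)   [reduce mod 495]
reciprocity: (3/495) = -1·(495/3) since 3 mod 4 = 3, 495 mod 4 = 3; sign now +1
(495/3) = (0/3)   [reduce mod 3]
(0/3) = 0   [gcd(a, n) > 1]; final value = 0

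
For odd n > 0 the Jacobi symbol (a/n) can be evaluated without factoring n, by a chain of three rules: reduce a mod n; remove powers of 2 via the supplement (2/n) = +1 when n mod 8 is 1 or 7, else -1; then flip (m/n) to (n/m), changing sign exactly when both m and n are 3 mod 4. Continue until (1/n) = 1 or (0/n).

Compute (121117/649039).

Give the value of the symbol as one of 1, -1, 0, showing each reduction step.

-1

reciprocity: (121117/649039) = +1·(649039/121117) since 121117 mod 4 = 1, 649039 mod 4 = 3; sign now +1
(649039/121117) = (43454/121117)   [reduce mod 121117]
43454 = 2^1·21727; (2/121117) = -1 since 121117 mod 8 = 5, so (43454/121117) = (-1)^1·(21727/121117); sign now -1
reciprocity: (21727/121117) = +1·(121117/21727) since 21727 mod 4 = 3, 121117 mod 4 = 1; sign now -1
(121117/21727) = (12482/21727)   [reduce mod 21727]
12482 = 2^1·6241; (2/21727) = +1 since 21727 mod 8 = 7, so (12482/21727) = (+1)^1·(6241/21727); sign now -1
reciprocity: (6241/21727) = +1·(21727/6241) since 6241 mod 4 = 1, 21727 mod 4 = 3; sign now -1
(21727/6241) = (3004/6241)   [reduce mod 6241]
3004 = 2^2·751; (2/6241) = +1 since 6241 mod 8 = 1, so (3004/6241) = (+1)^2·(751/6241); sign now -1
reciprocity: (751/6241) = +1·(6241/751) since 751 mod 4 = 3, 6241 mod 4 = 1; sign now -1
(6241/751) = (233/751)   [reduce mod 751]
reciprocity: (233/751) = +1·(751/233) since 233 mod 4 = 1, 751 mod 4 = 3; sign now -1
(751/233) = (52/233)   [reduce mod 233]
52 = 2^2·13; (2/233) = +1 since 233 mod 8 = 1, so (52/233) = (+1)^2·(13/233); sign now -1
reciprocity: (13/233) = +1·(233/13) since 13 mod 4 = 1, 233 mod 4 = 1; sign now -1
(233/13) = (12/13)   [reduce mod 13]
12 = 2^2·3; (2/13) = -1 since 13 mod 8 = 5, so (12/13) = (-1)^2·(3/13); sign now -1
reciprocity: (3/13) = +1·(13/3) since 3 mod 4 = 3, 13 mod 4 = 1; sign now -1
(13/3) = (1/3)   [reduce mod 3]
(1/3) = 1; final value = sign = -1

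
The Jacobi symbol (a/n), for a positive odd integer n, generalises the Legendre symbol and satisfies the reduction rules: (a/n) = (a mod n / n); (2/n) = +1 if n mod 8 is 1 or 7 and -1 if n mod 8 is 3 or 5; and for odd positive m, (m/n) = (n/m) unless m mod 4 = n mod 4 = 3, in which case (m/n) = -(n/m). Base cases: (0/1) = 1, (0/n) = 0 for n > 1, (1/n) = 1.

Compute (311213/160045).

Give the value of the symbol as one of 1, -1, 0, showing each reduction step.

(311213/160045): 311213 mod 160045 = 151168, so (311213/160045) = (151168/160045)
factor out 2^7: 151168 = 2^7·1181; with 160045 mod 8 = 5, (2/160045) = -1; sign now -1; continue with (1181/160045)
flip (1181/160045) -> (160045/1181): both odd, 1181 mod 4 = 1, 160045 mod 4 = 1, so the flip contributes +1; sign now -1
(160045/1181): 160045 mod 1181 = 610, so (160045/1181) = (610/1181)
factor out 2^1: 610 = 2^1·305; with 1181 mod 8 = 5, (2/1181) = -1; sign now +1; continue with (305/1181)
flip (305/1181) -> (1181/305): both odd, 305 mod 4 = 1, 1181 mod 4 = 1, so the flip contributes +1; sign now +1
(1181/305): 1181 mod 305 = 266, so (1181/305) = (266/305)
factor out 2^1: 266 = 2^1·133; with 305 mod 8 = 1, (2/305) = +1; sign now +1; continue with (133/305)
flip (133/305) -> (305/133): both odd, 133 mod 4 = 1, 305 mod 4 = 1, so the flip contributes +1; sign now +1
(305/133): 305 mod 133 = 39, so (305/133) = (39/133)
flip (39/133) -> (133/39): both odd, 39 mod 4 = 3, 133 mod 4 = 1, so the flip contributes +1; sign now +1
(133/39): 133 mod 39 = 16, so (133/39) = (16/39)
factor out 2^4: 16 = 2^4·1; with 39 mod 8 = 7, (2/39) = +1; sign now +1; continue with (1/39)
reached (1/39) = 1, so the symbol is +1

1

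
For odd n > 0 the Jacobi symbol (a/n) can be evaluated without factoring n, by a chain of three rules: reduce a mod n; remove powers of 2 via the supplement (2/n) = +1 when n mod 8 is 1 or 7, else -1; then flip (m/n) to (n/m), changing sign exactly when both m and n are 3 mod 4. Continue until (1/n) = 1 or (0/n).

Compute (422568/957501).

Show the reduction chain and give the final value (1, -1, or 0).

0

factor out 2^3: 422568 = 2^3·52821; with 957501 mod 8 = 5, (2/957501) = -1; sign now -1; continue with (52821/957501)
flip (52821/957501) -> (957501/52821): both odd, 52821 mod 4 = 1, 957501 mod 4 = 1, so the flip contributes +1; sign now -1
(957501/52821): 957501 mod 52821 = 6723, so (957501/52821) = (6723/52821)
flip (6723/52821) -> (52821/6723): both odd, 6723 mod 4 = 3, 52821 mod 4 = 1, so the flip contributes +1; sign now -1
(52821/6723): 52821 mod 6723 = 5760, so (52821/6723) = (5760/6723)
factor out 2^7: 5760 = 2^7·45; with 6723 mod 8 = 3, (2/6723) = -1; sign now +1; continue with (45/6723)
flip (45/6723) -> (6723/45): both odd, 45 mod 4 = 1, 6723 mod 4 = 3, so the flip contributes +1; sign now +1
(6723/45): 6723 mod 45 = 18, so (6723/45) = (18/45)
factor out 2^1: 18 = 2^1·9; with 45 mod 8 = 5, (2/45) = -1; sign now -1; continue with (9/45)
flip (9/45) -> (45/9): both odd, 9 mod 4 = 1, 45 mod 4 = 1, so the flip contributes +1; sign now -1
(45/9): 45 mod 9 = 0, so (45/9) = (0/9)
reached (0/9); gcd(a, n) > 1, so (0/9) = 0 and the symbol is 0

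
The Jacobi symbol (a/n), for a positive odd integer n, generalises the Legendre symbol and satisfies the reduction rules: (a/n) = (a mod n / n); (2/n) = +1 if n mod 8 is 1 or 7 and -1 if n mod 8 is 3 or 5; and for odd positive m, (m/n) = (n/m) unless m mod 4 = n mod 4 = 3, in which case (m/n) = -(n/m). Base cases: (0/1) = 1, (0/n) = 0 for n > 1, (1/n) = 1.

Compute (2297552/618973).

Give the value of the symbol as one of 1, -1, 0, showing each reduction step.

(2297552/618973) = (440633/618973)   [reduce mod 618973]
reciprocity: (440633/618973) = +1·(618973/440633) since 440633 mod 4 = 1, 618973 mod 4 = 1; sign now +1
(618973/440633) = (178340/440633)   [reduce mod 440633]
178340 = 2^2·44585; (2/440633) = +1 since 440633 mod 8 = 1, so (178340/440633) = (+1)^2·(44585/440633); sign now +1
reciprocity: (44585/440633) = +1·(440633/44585) since 44585 mod 4 = 1, 440633 mod 4 = 1; sign now +1
(440633/44585) = (39368/44585)   [reduce mod 44585]
39368 = 2^3·4921; (2/44585) = +1 since 44585 mod 8 = 1, so (39368/44585) = (+1)^3·(4921/44585); sign now +1
reciprocity: (4921/44585) = +1·(44585/4921) since 4921 mod 4 = 1, 44585 mod 4 = 1; sign now +1
(44585/4921) = (296/4921)   [reduce mod 4921]
296 = 2^3·37; (2/4921) = +1 since 4921 mod 8 = 1, so (296/4921) = (+1)^3·(37/4921); sign now +1
reciprocity: (37/4921) = +1·(4921/37) since 37 mod 4 = 1, 4921 mod 4 = 1; sign now +1
(4921/37) = (0/37)   [reduce mod 37]
(0/37) = 0   [gcd(a, n) > 1]; final value = 0

0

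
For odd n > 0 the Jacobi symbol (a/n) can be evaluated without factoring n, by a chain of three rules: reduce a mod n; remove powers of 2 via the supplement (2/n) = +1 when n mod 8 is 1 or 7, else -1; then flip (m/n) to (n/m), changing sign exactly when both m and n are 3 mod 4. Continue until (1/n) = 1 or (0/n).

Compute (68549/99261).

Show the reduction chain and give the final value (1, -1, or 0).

flip (68549/99261) -> (99261/68549): both odd, 68549 mod 4 = 1, 99261 mod 4 = 1, so the flip contributes +1; sign now +1
(99261/68549): 99261 mod 68549 = 30712, so (99261/68549) = (30712/68549)
factor out 2^3: 30712 = 2^3·3839; with 68549 mod 8 = 5, (2/68549) = -1; sign now -1; continue with (3839/68549)
flip (3839/68549) -> (68549/3839): both odd, 3839 mod 4 = 3, 68549 mod 4 = 1, so the flip contributes +1; sign now -1
(68549/3839): 68549 mod 3839 = 3286, so (68549/3839) = (3286/3839)
factor out 2^1: 3286 = 2^1·1643; with 3839 mod 8 = 7, (2/3839) = +1; sign now -1; continue with (1643/3839)
flip (1643/3839) -> (3839/1643): both odd, 1643 mod 4 = 3, 3839 mod 4 = 3, so the flip contributes -1; sign now +1
(3839/1643): 3839 mod 1643 = 553, so (3839/1643) = (553/1643)
flip (553/1643) -> (1643/553): both odd, 553 mod 4 = 1, 1643 mod 4 = 3, so the flip contributes +1; sign now +1
(1643/553): 1643 mod 553 = 537, so (1643/553) = (537/553)
flip (537/553) -> (553/537): both odd, 537 mod 4 = 1, 553 mod 4 = 1, so the flip contributes +1; sign now +1
(553/537): 553 mod 537 = 16, so (553/537) = (16/537)
factor out 2^4: 16 = 2^4·1; with 537 mod 8 = 1, (2/537) = +1; sign now +1; continue with (1/537)
reached (1/537) = 1, so the symbol is +1

1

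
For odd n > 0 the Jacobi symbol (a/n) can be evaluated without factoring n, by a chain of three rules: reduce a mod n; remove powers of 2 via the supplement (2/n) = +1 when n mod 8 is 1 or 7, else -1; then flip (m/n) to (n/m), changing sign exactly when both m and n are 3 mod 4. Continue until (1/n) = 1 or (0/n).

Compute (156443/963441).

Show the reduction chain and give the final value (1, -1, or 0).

1

reciprocity: (156443/963441) = +1·(963441/156443) since 156443 mod 4 = 3, 963441 mod 4 = 1; sign now +1
(963441/156443) = (24783/156443)   [reduce mod 156443]
reciprocity: (24783/156443) = -1·(156443/24783) since 24783 mod 4 = 3, 156443 mod 4 = 3; sign now -1
(156443/24783) = (7745/24783)   [reduce mod 24783]
reciprocity: (7745/24783) = +1·(24783/7745) since 7745 mod 4 = 1, 24783 mod 4 = 3; sign now -1
(24783/7745) = (1548/7745)   [reduce mod 7745]
1548 = 2^2·387; (2/7745) = +1 since 7745 mod 8 = 1, so (1548/7745) = (+1)^2·(387/7745); sign now -1
reciprocity: (387/7745) = +1·(7745/387) since 387 mod 4 = 3, 7745 mod 4 = 1; sign now -1
(7745/387) = (5/387)   [reduce mod 387]
reciprocity: (5/387) = +1·(387/5) since 5 mod 4 = 1, 387 mod 4 = 3; sign now -1
(387/5) = (2/5)   [reduce mod 5]
2 = 2^1·1; (2/5) = -1 since 5 mod 8 = 5, so (2/5) = (-1)^1·(1/5); sign now +1
(1/5) = 1; final value = sign = +1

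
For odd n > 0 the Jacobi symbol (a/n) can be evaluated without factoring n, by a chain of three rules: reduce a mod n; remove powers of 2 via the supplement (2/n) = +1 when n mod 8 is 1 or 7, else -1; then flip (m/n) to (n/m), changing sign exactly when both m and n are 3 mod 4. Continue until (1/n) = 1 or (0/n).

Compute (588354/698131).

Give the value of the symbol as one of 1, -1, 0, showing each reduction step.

-1

588354 = 2^1·294177; (2/698131) = -1 since 698131 mod 8 = 3, so (588354/698131) = (-1)^1·(294177/698131); sign now -1
reciprocity: (294177/698131) = +1·(698131/294177) since 294177 mod 4 = 1, 698131 mod 4 = 3; sign now -1
(698131/294177) = (109777/294177)   [reduce mod 294177]
reciprocity: (109777/294177) = +1·(294177/109777) since 109777 mod 4 = 1, 294177 mod 4 = 1; sign now -1
(294177/109777) = (74623/109777)   [reduce mod 109777]
reciprocity: (74623/109777) = +1·(109777/74623) since 74623 mod 4 = 3, 109777 mod 4 = 1; sign now -1
(109777/74623) = (35154/74623)   [reduce mod 74623]
35154 = 2^1·17577; (2/74623) = +1 since 74623 mod 8 = 7, so (35154/74623) = (+1)^1·(17577/74623); sign now -1
reciprocity: (17577/74623) = +1·(74623/17577) since 17577 mod 4 = 1, 74623 mod 4 = 3; sign now -1
(74623/17577) = (4315/17577)   [reduce mod 17577]
reciprocity: (4315/17577) = +1·(17577/4315) since 4315 mod 4 = 3, 17577 mod 4 = 1; sign now -1
(17577/4315) = (317/4315)   [reduce mod 4315]
reciprocity: (317/4315) = +1·(4315/317) since 317 mod 4 = 1, 4315 mod 4 = 3; sign now -1
(4315/317) = (194/317)   [reduce mod 317]
194 = 2^1·97; (2/317) = -1 since 317 mod 8 = 5, so (194/317) = (-1)^1·(97/317); sign now +1
reciprocity: (97/317) = +1·(317/97) since 97 mod 4 = 1, 317 mod 4 = 1; sign now +1
(317/97) = (26/97)   [reduce mod 97]
26 = 2^1·13; (2/97) = +1 since 97 mod 8 = 1, so (26/97) = (+1)^1·(13/97); sign now +1
reciprocity: (13/97) = +1·(97/13) since 13 mod 4 = 1, 97 mod 4 = 1; sign now +1
(97/13) = (6/13)   [reduce mod 13]
6 = 2^1·3; (2/13) = -1 since 13 mod 8 = 5, so (6/13) = (-1)^1·(3/13); sign now -1
reciprocity: (3/13) = +1·(13/3) since 3 mod 4 = 3, 13 mod 4 = 1; sign now -1
(13/3) = (1/3)   [reduce mod 3]
(1/3) = 1; final value = sign = -1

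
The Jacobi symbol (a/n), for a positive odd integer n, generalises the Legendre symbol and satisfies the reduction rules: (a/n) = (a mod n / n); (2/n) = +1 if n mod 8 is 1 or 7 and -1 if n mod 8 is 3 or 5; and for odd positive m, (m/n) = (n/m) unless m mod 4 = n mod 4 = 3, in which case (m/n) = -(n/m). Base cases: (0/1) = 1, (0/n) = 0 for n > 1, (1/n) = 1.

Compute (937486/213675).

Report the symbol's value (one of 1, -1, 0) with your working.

0

(937486/213675) = (82786/213675)   [reduce mod 213675]
82786 = 2^1·41393; (2/213675) = -1 since 213675 mod 8 = 3, so (82786/213675) = (-1)^1·(41393/213675); sign now -1
reciprocity: (41393/213675) = +1·(213675/41393) since 41393 mod 4 = 1, 213675 mod 4 = 3; sign now -1
(213675/41393) = (6710/41393)   [reduce mod 41393]
6710 = 2^1·3355; (2/41393) = +1 since 41393 mod 8 = 1, so (6710/41393) = (+1)^1·(3355/41393); sign now -1
reciprocity: (3355/41393) = +1·(41393/3355) since 3355 mod 4 = 3, 41393 mod 4 = 1; sign now -1
(41393/3355) = (1133/3355)   [reduce mod 3355]
reciprocity: (1133/3355) = +1·(3355/1133) since 1133 mod 4 = 1, 3355 mod 4 = 3; sign now -1
(3355/1133) = (1089/1133)   [reduce mod 1133]
reciprocity: (1089/1133) = +1·(1133/1089) since 1089 mod 4 = 1, 1133 mod 4 = 1; sign now -1
(1133/1089) = (44/1089)   [reduce mod 1089]
44 = 2^2·11; (2/1089) = +1 since 1089 mod 8 = 1, so (44/1089) = (+1)^2·(11/1089); sign now -1
reciprocity: (11/1089) = +1·(1089/11) since 11 mod 4 = 3, 1089 mod 4 = 1; sign now -1
(1089/11) = (0/11)   [reduce mod 11]
(0/11) = 0   [gcd(a, n) > 1]; final value = 0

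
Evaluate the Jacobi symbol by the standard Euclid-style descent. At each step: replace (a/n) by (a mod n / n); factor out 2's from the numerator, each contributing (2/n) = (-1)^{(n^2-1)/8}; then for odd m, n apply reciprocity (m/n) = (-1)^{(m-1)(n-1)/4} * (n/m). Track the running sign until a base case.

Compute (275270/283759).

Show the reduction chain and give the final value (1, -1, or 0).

275270 = 2^1·137635; (2/283759) = +1 since 283759 mod 8 = 7, so (275270/283759) = (+1)^1·(137635/283759); sign now +1
reciprocity: (137635/283759) = -1·(283759/137635) since 137635 mod 4 = 3, 283759 mod 4 = 3; sign now -1
(283759/137635) = (8489/137635)   [reduce mod 137635]
reciprocity: (8489/137635) = +1·(137635/8489) since 8489 mod 4 = 1, 137635 mod 4 = 3; sign now -1
(137635/8489) = (1811/8489)   [reduce mod 8489]
reciprocity: (1811/8489) = +1·(8489/1811) since 1811 mod 4 = 3, 8489 mod 4 = 1; sign now -1
(8489/1811) = (1245/1811)   [reduce mod 1811]
reciprocity: (1245/1811) = +1·(1811/1245) since 1245 mod 4 = 1, 1811 mod 4 = 3; sign now -1
(1811/1245) = (566/1245)   [reduce mod 1245]
566 = 2^1·283; (2/1245) = -1 since 1245 mod 8 = 5, so (566/1245) = (-1)^1·(283/1245); sign now +1
reciprocity: (283/1245) = +1·(1245/283) since 283 mod 4 = 3, 1245 mod 4 = 1; sign now +1
(1245/283) = (113/283)   [reduce mod 283]
reciprocity: (113/283) = +1·(283/113) since 113 mod 4 = 1, 283 mod 4 = 3; sign now +1
(283/113) = (57/113)   [reduce mod 113]
reciprocity: (57/113) = +1·(113/57) since 57 mod 4 = 1, 113 mod 4 = 1; sign now +1
(113/57) = (56/57)   [reduce mod 57]
56 = 2^3·7; (2/57) = +1 since 57 mod 8 = 1, so (56/57) = (+1)^3·(7/57); sign now +1
reciprocity: (7/57) = +1·(57/7) since 7 mod 4 = 3, 57 mod 4 = 1; sign now +1
(57/7) = (1/7)   [reduce mod 7]
(1/7) = 1; final value = sign = +1

1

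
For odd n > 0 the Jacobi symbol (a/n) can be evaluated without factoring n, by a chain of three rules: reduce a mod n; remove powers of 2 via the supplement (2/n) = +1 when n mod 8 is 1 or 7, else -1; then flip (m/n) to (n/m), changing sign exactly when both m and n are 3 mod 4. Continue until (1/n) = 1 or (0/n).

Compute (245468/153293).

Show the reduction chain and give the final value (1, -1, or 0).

(245468/153293) = (92175/153293)   [reduce mod 153293]
reciprocity: (92175/153293) = +1·(153293/92175) since 92175 mod 4 = 3, 153293 mod 4 = 1; sign now +1
(153293/92175) = (61118/92175)   [reduce mod 92175]
61118 = 2^1·30559; (2/92175) = +1 since 92175 mod 8 = 7, so (61118/92175) = (+1)^1·(30559/92175); sign now +1
reciprocity: (30559/92175) = -1·(92175/30559) since 30559 mod 4 = 3, 92175 mod 4 = 3; sign now -1
(92175/30559) = (498/30559)   [reduce mod 30559]
498 = 2^1·249; (2/30559) = +1 since 30559 mod 8 = 7, so (498/30559) = (+1)^1·(249/30559); sign now -1
reciprocity: (249/30559) = +1·(30559/249) since 249 mod 4 = 1, 30559 mod 4 = 3; sign now -1
(30559/249) = (181/249)   [reduce mod 249]
reciprocity: (181/249) = +1·(249/181) since 181 mod 4 = 1, 249 mod 4 = 1; sign now -1
(249/181) = (68/181)   [reduce mod 181]
68 = 2^2·17; (2/181) = -1 since 181 mod 8 = 5, so (68/181) = (-1)^2·(17/181); sign now -1
reciprocity: (17/181) = +1·(181/17) since 17 mod 4 = 1, 181 mod 4 = 1; sign now -1
(181/17) = (11/17)   [reduce mod 17]
reciprocity: (11/17) = +1·(17/11) since 11 mod 4 = 3, 17 mod 4 = 1; sign now -1
(17/11) = (6/11)   [reduce mod 11]
6 = 2^1·3; (2/11) = -1 since 11 mod 8 = 3, so (6/11) = (-1)^1·(3/11); sign now +1
reciprocity: (3/11) = -1·(11/3) since 3 mod 4 = 3, 11 mod 4 = 3; sign now -1
(11/3) = (2/3)   [reduce mod 3]
2 = 2^1·1; (2/3) = -1 since 3 mod 8 = 3, so (2/3) = (-1)^1·(1/3); sign now +1
(1/3) = 1; final value = sign = +1

1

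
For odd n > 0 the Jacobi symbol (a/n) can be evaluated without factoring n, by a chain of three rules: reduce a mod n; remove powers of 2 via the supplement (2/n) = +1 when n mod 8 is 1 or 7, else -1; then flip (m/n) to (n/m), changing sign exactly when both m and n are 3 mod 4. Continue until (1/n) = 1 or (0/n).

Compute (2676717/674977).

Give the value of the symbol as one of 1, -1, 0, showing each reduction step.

(2676717/674977) = (651786/674977)   [reduce mod 674977]
651786 = 2^1·325893; (2/674977) = +1 since 674977 mod 8 = 1, so (651786/674977) = (+1)^1·(325893/674977); sign now +1
reciprocity: (325893/674977) = +1·(674977/325893) since 325893 mod 4 = 1, 674977 mod 4 = 1; sign now +1
(674977/325893) = (23191/325893)   [reduce mod 325893]
reciprocity: (23191/325893) = +1·(325893/23191) since 23191 mod 4 = 3, 325893 mod 4 = 1; sign now +1
(325893/23191) = (1219/23191)   [reduce mod 23191]
reciprocity: (1219/23191) = -1·(23191/1219) since 1219 mod 4 = 3, 23191 mod 4 = 3; sign now -1
(23191/1219) = (30/1219)   [reduce mod 1219]
30 = 2^1·15; (2/1219) = -1 since 1219 mod 8 = 3, so (30/1219) = (-1)^1·(15/1219); sign now +1
reciprocity: (15/1219) = -1·(1219/15) since 15 mod 4 = 3, 1219 mod 4 = 3; sign now -1
(1219/15) = (4/15)   [reduce mod 15]
4 = 2^2·1; (2/15) = +1 since 15 mod 8 = 7, so (4/15) = (+1)^2·(1/15); sign now -1
(1/15) = 1; final value = sign = -1

-1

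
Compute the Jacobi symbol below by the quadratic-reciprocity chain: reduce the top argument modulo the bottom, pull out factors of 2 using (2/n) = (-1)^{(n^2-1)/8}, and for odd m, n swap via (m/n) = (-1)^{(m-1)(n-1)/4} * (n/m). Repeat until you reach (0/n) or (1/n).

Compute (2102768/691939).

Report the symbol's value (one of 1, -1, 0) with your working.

(2102768/691939): 2102768 mod 691939 = 26951, so (2102768/691939) = (26951/691939)
flip (26951/691939) -> (691939/26951): both odd, 26951 mod 4 = 3, 691939 mod 4 = 3, so the flip contributes -1; sign now -1
(691939/26951): 691939 mod 26951 = 18164, so (691939/26951) = (18164/26951)
factor out 2^2: 18164 = 2^2·4541; with 26951 mod 8 = 7, (2/26951) = +1; sign now -1; continue with (4541/26951)
flip (4541/26951) -> (26951/4541): both odd, 4541 mod 4 = 1, 26951 mod 4 = 3, so the flip contributes +1; sign now -1
(26951/4541): 26951 mod 4541 = 4246, so (26951/4541) = (4246/4541)
factor out 2^1: 4246 = 2^1·2123; with 4541 mod 8 = 5, (2/4541) = -1; sign now +1; continue with (2123/4541)
flip (2123/4541) -> (4541/2123): both odd, 2123 mod 4 = 3, 4541 mod 4 = 1, so the flip contributes +1; sign now +1
(4541/2123): 4541 mod 2123 = 295, so (4541/2123) = (295/2123)
flip (295/2123) -> (2123/295): both odd, 295 mod 4 = 3, 2123 mod 4 = 3, so the flip contributes -1; sign now -1
(2123/295): 2123 mod 295 = 58, so (2123/295) = (58/295)
factor out 2^1: 58 = 2^1·29; with 295 mod 8 = 7, (2/295) = +1; sign now -1; continue with (29/295)
flip (29/295) -> (295/29): both odd, 29 mod 4 = 1, 295 mod 4 = 3, so the flip contributes +1; sign now -1
(295/29): 295 mod 29 = 5, so (295/29) = (5/29)
flip (5/29) -> (29/5): both odd, 5 mod 4 = 1, 29 mod 4 = 1, so the flip contributes +1; sign now -1
(29/5): 29 mod 5 = 4, so (29/5) = (4/5)
factor out 2^2: 4 = 2^2·1; with 5 mod 8 = 5, (2/5) = -1; sign now -1; continue with (1/5)
reached (1/5) = 1, so the symbol is -1

-1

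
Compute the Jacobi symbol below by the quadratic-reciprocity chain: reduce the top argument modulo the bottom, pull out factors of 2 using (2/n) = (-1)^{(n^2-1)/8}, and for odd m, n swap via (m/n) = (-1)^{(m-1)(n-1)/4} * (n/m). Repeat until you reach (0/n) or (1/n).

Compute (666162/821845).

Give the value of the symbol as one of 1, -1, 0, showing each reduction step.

1

factor out 2^1: 666162 = 2^1·333081; with 821845 mod 8 = 5, (2/821845) = -1; sign now -1; continue with (333081/821845)
flip (333081/821845) -> (821845/333081): both odd, 333081 mod 4 = 1, 821845 mod 4 = 1, so the flip contributes +1; sign now -1
(821845/333081): 821845 mod 333081 = 155683, so (821845/333081) = (155683/333081)
flip (155683/333081) -> (333081/155683): both odd, 155683 mod 4 = 3, 333081 mod 4 = 1, so the flip contributes +1; sign now -1
(333081/155683): 333081 mod 155683 = 21715, so (333081/155683) = (21715/155683)
flip (21715/155683) -> (155683/21715): both odd, 21715 mod 4 = 3, 155683 mod 4 = 3, so the flip contributes -1; sign now +1
(155683/21715): 155683 mod 21715 = 3678, so (155683/21715) = (3678/21715)
factor out 2^1: 3678 = 2^1·1839; with 21715 mod 8 = 3, (2/21715) = -1; sign now -1; continue with (1839/21715)
flip (1839/21715) -> (21715/1839): both odd, 1839 mod 4 = 3, 21715 mod 4 = 3, so the flip contributes -1; sign now +1
(21715/1839): 21715 mod 1839 = 1486, so (21715/1839) = (1486/1839)
factor out 2^1: 1486 = 2^1·743; with 1839 mod 8 = 7, (2/1839) = +1; sign now +1; continue with (743/1839)
flip (743/1839) -> (1839/743): both odd, 743 mod 4 = 3, 1839 mod 4 = 3, so the flip contributes -1; sign now -1
(1839/743): 1839 mod 743 = 353, so (1839/743) = (353/743)
flip (353/743) -> (743/353): both odd, 353 mod 4 = 1, 743 mod 4 = 3, so the flip contributes +1; sign now -1
(743/353): 743 mod 353 = 37, so (743/353) = (37/353)
flip (37/353) -> (353/37): both odd, 37 mod 4 = 1, 353 mod 4 = 1, so the flip contributes +1; sign now -1
(353/37): 353 mod 37 = 20, so (353/37) = (20/37)
factor out 2^2: 20 = 2^2·5; with 37 mod 8 = 5, (2/37) = -1; sign now -1; continue with (5/37)
flip (5/37) -> (37/5): both odd, 5 mod 4 = 1, 37 mod 4 = 1, so the flip contributes +1; sign now -1
(37/5): 37 mod 5 = 2, so (37/5) = (2/5)
factor out 2^1: 2 = 2^1·1; with 5 mod 8 = 5, (2/5) = -1; sign now +1; continue with (1/5)
reached (1/5) = 1, so the symbol is +1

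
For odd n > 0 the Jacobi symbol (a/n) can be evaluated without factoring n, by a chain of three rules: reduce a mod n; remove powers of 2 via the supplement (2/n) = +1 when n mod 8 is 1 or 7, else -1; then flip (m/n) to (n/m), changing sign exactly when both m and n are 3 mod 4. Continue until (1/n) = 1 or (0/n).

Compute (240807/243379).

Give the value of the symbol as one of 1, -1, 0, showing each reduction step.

-1

reciprocity: (240807/243379) = -1·(243379/240807) since 240807 mod 4 = 3, 243379 mod 4 = 3; sign now -1
(243379/240807) = (2572/240807)   [reduce mod 240807]
2572 = 2^2·643; (2/240807) = +1 since 240807 mod 8 = 7, so (2572/240807) = (+1)^2·(643/240807); sign now -1
reciprocity: (643/240807) = -1·(240807/643) since 643 mod 4 = 3, 240807 mod 4 = 3; sign now +1
(240807/643) = (325/643)   [reduce mod 643]
reciprocity: (325/643) = +1·(643/325) since 325 mod 4 = 1, 643 mod 4 = 3; sign now +1
(643/325) = (318/325)   [reduce mod 325]
318 = 2^1·159; (2/325) = -1 since 325 mod 8 = 5, so (318/325) = (-1)^1·(159/325); sign now -1
reciprocity: (159/325) = +1·(325/159) since 159 mod 4 = 3, 325 mod 4 = 1; sign now -1
(325/159) = (7/159)   [reduce mod 159]
reciprocity: (7/159) = -1·(159/7) since 7 mod 4 = 3, 159 mod 4 = 3; sign now +1
(159/7) = (5/7)   [reduce mod 7]
reciprocity: (5/7) = +1·(7/5) since 5 mod 4 = 1, 7 mod 4 = 3; sign now +1
(7/5) = (2/5)   [reduce mod 5]
2 = 2^1·1; (2/5) = -1 since 5 mod 8 = 5, so (2/5) = (-1)^1·(1/5); sign now -1
(1/5) = 1; final value = sign = -1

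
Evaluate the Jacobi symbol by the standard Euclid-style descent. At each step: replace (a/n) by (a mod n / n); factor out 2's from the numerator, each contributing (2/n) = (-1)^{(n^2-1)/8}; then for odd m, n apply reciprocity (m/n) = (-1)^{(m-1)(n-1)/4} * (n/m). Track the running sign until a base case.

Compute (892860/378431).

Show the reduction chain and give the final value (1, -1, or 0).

-1

(892860/378431) = (135998/378431)   [reduce mod 378431]
135998 = 2^1·67999; (2/378431) = +1 since 378431 mod 8 = 7, so (135998/378431) = (+1)^1·(67999/378431); sign now +1
reciprocity: (67999/378431) = -1·(378431/67999) since 67999 mod 4 = 3, 378431 mod 4 = 3; sign now -1
(378431/67999) = (38436/67999)   [reduce mod 67999]
38436 = 2^2·9609; (2/67999) = +1 since 67999 mod 8 = 7, so (38436/67999) = (+1)^2·(9609/67999); sign now -1
reciprocity: (9609/67999) = +1·(67999/9609) since 9609 mod 4 = 1, 67999 mod 4 = 3; sign now -1
(67999/9609) = (736/9609)   [reduce mod 9609]
736 = 2^5·23; (2/9609) = +1 since 9609 mod 8 = 1, so (736/9609) = (+1)^5·(23/9609); sign now -1
reciprocity: (23/9609) = +1·(9609/23) since 23 mod 4 = 3, 9609 mod 4 = 1; sign now -1
(9609/23) = (18/23)   [reduce mod 23]
18 = 2^1·9; (2/23) = +1 since 23 mod 8 = 7, so (18/23) = (+1)^1·(9/23); sign now -1
reciprocity: (9/23) = +1·(23/9) since 9 mod 4 = 1, 23 mod 4 = 3; sign now -1
(23/9) = (5/9)   [reduce mod 9]
reciprocity: (5/9) = +1·(9/5) since 5 mod 4 = 1, 9 mod 4 = 1; sign now -1
(9/5) = (4/5)   [reduce mod 5]
4 = 2^2·1; (2/5) = -1 since 5 mod 8 = 5, so (4/5) = (-1)^2·(1/5); sign now -1
(1/5) = 1; final value = sign = -1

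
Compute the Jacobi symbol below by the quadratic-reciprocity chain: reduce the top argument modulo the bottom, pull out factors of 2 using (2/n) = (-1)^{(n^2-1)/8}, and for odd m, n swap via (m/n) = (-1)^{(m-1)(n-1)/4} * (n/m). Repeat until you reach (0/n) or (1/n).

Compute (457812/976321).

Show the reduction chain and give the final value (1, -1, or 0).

-1

factor out 2^2: 457812 = 2^2·114453; with 976321 mod 8 = 1, (2/976321) = +1; sign now +1; continue with (114453/976321)
flip (114453/976321) -> (976321/114453): both odd, 114453 mod 4 = 1, 976321 mod 4 = 1, so the flip contributes +1; sign now +1
(976321/114453): 976321 mod 114453 = 60697, so (976321/114453) = (60697/114453)
flip (60697/114453) -> (114453/60697): both odd, 60697 mod 4 = 1, 114453 mod 4 = 1, so the flip contributes +1; sign now +1
(114453/60697): 114453 mod 60697 = 53756, so (114453/60697) = (53756/60697)
factor out 2^2: 53756 = 2^2·13439; with 60697 mod 8 = 1, (2/60697) = +1; sign now +1; continue with (13439/60697)
flip (13439/60697) -> (60697/13439): both odd, 13439 mod 4 = 3, 60697 mod 4 = 1, so the flip contributes +1; sign now +1
(60697/13439): 60697 mod 13439 = 6941, so (60697/13439) = (6941/13439)
flip (6941/13439) -> (13439/6941): both odd, 6941 mod 4 = 1, 13439 mod 4 = 3, so the flip contributes +1; sign now +1
(13439/6941): 13439 mod 6941 = 6498, so (13439/6941) = (6498/6941)
factor out 2^1: 6498 = 2^1·3249; with 6941 mod 8 = 5, (2/6941) = -1; sign now -1; continue with (3249/6941)
flip (3249/6941) -> (6941/3249): both odd, 3249 mod 4 = 1, 6941 mod 4 = 1, so the flip contributes +1; sign now -1
(6941/3249): 6941 mod 3249 = 443, so (6941/3249) = (443/3249)
flip (443/3249) -> (3249/443): both odd, 443 mod 4 = 3, 3249 mod 4 = 1, so the flip contributes +1; sign now -1
(3249/443): 3249 mod 443 = 148, so (3249/443) = (148/443)
factor out 2^2: 148 = 2^2·37; with 443 mod 8 = 3, (2/443) = -1; sign now -1; continue with (37/443)
flip (37/443) -> (443/37): both odd, 37 mod 4 = 1, 443 mod 4 = 3, so the flip contributes +1; sign now -1
(443/37): 443 mod 37 = 36, so (443/37) = (36/37)
factor out 2^2: 36 = 2^2·9; with 37 mod 8 = 5, (2/37) = -1; sign now -1; continue with (9/37)
flip (9/37) -> (37/9): both odd, 9 mod 4 = 1, 37 mod 4 = 1, so the flip contributes +1; sign now -1
(37/9): 37 mod 9 = 1, so (37/9) = (1/9)
reached (1/9) = 1, so the symbol is -1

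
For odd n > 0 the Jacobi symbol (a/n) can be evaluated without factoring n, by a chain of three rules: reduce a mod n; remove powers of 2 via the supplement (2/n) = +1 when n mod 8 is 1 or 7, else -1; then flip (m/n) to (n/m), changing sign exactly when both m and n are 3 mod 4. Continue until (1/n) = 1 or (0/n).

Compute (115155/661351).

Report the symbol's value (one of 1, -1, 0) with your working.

-1

flip (115155/661351) -> (661351/115155): both odd, 115155 mod 4 = 3, 661351 mod 4 = 3, so the flip contributes -1; sign now -1
(661351/115155): 661351 mod 115155 = 85576, so (661351/115155) = (85576/115155)
factor out 2^3: 85576 = 2^3·10697; with 115155 mod 8 = 3, (2/115155) = -1; sign now +1; continue with (10697/115155)
flip (10697/115155) -> (115155/10697): both odd, 10697 mod 4 = 1, 115155 mod 4 = 3, so the flip contributes +1; sign now +1
(115155/10697): 115155 mod 10697 = 8185, so (115155/10697) = (8185/10697)
flip (8185/10697) -> (10697/8185): both odd, 8185 mod 4 = 1, 10697 mod 4 = 1, so the flip contributes +1; sign now +1
(10697/8185): 10697 mod 8185 = 2512, so (10697/8185) = (2512/8185)
factor out 2^4: 2512 = 2^4·157; with 8185 mod 8 = 1, (2/8185) = +1; sign now +1; continue with (157/8185)
flip (157/8185) -> (8185/157): both odd, 157 mod 4 = 1, 8185 mod 4 = 1, so the flip contributes +1; sign now +1
(8185/157): 8185 mod 157 = 21, so (8185/157) = (21/157)
flip (21/157) -> (157/21): both odd, 21 mod 4 = 1, 157 mod 4 = 1, so the flip contributes +1; sign now +1
(157/21): 157 mod 21 = 10, so (157/21) = (10/21)
factor out 2^1: 10 = 2^1·5; with 21 mod 8 = 5, (2/21) = -1; sign now -1; continue with (5/21)
flip (5/21) -> (21/5): both odd, 5 mod 4 = 1, 21 mod 4 = 1, so the flip contributes +1; sign now -1
(21/5): 21 mod 5 = 1, so (21/5) = (1/5)
reached (1/5) = 1, so the symbol is -1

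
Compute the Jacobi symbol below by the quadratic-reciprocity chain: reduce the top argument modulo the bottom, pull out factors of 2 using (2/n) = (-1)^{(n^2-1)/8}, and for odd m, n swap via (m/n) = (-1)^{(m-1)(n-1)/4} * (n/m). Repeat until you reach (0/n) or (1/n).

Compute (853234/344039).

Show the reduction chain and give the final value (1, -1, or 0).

1

(853234/344039): 853234 mod 344039 = 165156, so (853234/344039) = (165156/344039)
factor out 2^2: 165156 = 2^2·41289; with 344039 mod 8 = 7, (2/344039) = +1; sign now +1; continue with (41289/344039)
flip (41289/344039) -> (344039/41289): both odd, 41289 mod 4 = 1, 344039 mod 4 = 3, so the flip contributes +1; sign now +1
(344039/41289): 344039 mod 41289 = 13727, so (344039/41289) = (13727/41289)
flip (13727/41289) -> (41289/13727): both odd, 13727 mod 4 = 3, 41289 mod 4 = 1, so the flip contributes +1; sign now +1
(41289/13727): 41289 mod 13727 = 108, so (41289/13727) = (108/13727)
factor out 2^2: 108 = 2^2·27; with 13727 mod 8 = 7, (2/13727) = +1; sign now +1; continue with (27/13727)
flip (27/13727) -> (13727/27): both odd, 27 mod 4 = 3, 13727 mod 4 = 3, so the flip contributes -1; sign now -1
(13727/27): 13727 mod 27 = 11, so (13727/27) = (11/27)
flip (11/27) -> (27/11): both odd, 11 mod 4 = 3, 27 mod 4 = 3, so the flip contributes -1; sign now +1
(27/11): 27 mod 11 = 5, so (27/11) = (5/11)
flip (5/11) -> (11/5): both odd, 5 mod 4 = 1, 11 mod 4 = 3, so the flip contributes +1; sign now +1
(11/5): 11 mod 5 = 1, so (11/5) = (1/5)
reached (1/5) = 1, so the symbol is +1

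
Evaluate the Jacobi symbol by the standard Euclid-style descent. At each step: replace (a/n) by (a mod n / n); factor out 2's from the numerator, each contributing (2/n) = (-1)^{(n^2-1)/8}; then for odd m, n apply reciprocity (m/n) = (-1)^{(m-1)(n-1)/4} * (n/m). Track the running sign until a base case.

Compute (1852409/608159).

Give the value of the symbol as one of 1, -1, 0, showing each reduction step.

(1852409/608159): 1852409 mod 608159 = 27932, so (1852409/608159) = (27932/608159)
factor out 2^2: 27932 = 2^2·6983; with 608159 mod 8 = 7, (2/608159) = +1; sign now +1; continue with (6983/608159)
flip (6983/608159) -> (608159/6983): both odd, 6983 mod 4 = 3, 608159 mod 4 = 3, so the flip contributes -1; sign now -1
(608159/6983): 608159 mod 6983 = 638, so (608159/6983) = (638/6983)
factor out 2^1: 638 = 2^1·319; with 6983 mod 8 = 7, (2/6983) = +1; sign now -1; continue with (319/6983)
flip (319/6983) -> (6983/319): both odd, 319 mod 4 = 3, 6983 mod 4 = 3, so the flip contributes -1; sign now +1
(6983/319): 6983 mod 319 = 284, so (6983/319) = (284/319)
factor out 2^2: 284 = 2^2·71; with 319 mod 8 = 7, (2/319) = +1; sign now +1; continue with (71/319)
flip (71/319) -> (319/71): both odd, 71 mod 4 = 3, 319 mod 4 = 3, so the flip contributes -1; sign now -1
(319/71): 319 mod 71 = 35, so (319/71) = (35/71)
flip (35/71) -> (71/35): both odd, 35 mod 4 = 3, 71 mod 4 = 3, so the flip contributes -1; sign now +1
(71/35): 71 mod 35 = 1, so (71/35) = (1/35)
reached (1/35) = 1, so the symbol is +1

1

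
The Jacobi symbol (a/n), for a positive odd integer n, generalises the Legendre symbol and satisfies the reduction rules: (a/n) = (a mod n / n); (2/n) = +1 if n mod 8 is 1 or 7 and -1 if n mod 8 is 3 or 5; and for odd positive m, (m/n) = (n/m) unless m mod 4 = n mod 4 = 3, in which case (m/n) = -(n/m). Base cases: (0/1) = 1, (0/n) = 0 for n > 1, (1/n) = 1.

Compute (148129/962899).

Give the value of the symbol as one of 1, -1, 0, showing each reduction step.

1

reciprocity: (148129/962899) = +1·(962899/148129) since 148129 mod 4 = 1, 962899 mod 4 = 3; sign now +1
(962899/148129) = (74125/148129)   [reduce mod 148129]
reciprocity: (74125/148129) = +1·(148129/74125) since 74125 mod 4 = 1, 148129 mod 4 = 1; sign now +1
(148129/74125) = (74004/74125)   [reduce mod 74125]
74004 = 2^2·18501; (2/74125) = -1 since 74125 mod 8 = 5, so (74004/74125) = (-1)^2·(18501/74125); sign now +1
reciprocity: (18501/74125) = +1·(74125/18501) since 18501 mod 4 = 1, 74125 mod 4 = 1; sign now +1
(74125/18501) = (121/18501)   [reduce mod 18501]
reciprocity: (121/18501) = +1·(18501/121) since 121 mod 4 = 1, 18501 mod 4 = 1; sign now +1
(18501/121) = (109/121)   [reduce mod 121]
reciprocity: (109/121) = +1·(121/109) since 109 mod 4 = 1, 121 mod 4 = 1; sign now +1
(121/109) = (12/109)   [reduce mod 109]
12 = 2^2·3; (2/109) = -1 since 109 mod 8 = 5, so (12/109) = (-1)^2·(3/109); sign now +1
reciprocity: (3/109) = +1·(109/3) since 3 mod 4 = 3, 109 mod 4 = 1; sign now +1
(109/3) = (1/3)   [reduce mod 3]
(1/3) = 1; final value = sign = +1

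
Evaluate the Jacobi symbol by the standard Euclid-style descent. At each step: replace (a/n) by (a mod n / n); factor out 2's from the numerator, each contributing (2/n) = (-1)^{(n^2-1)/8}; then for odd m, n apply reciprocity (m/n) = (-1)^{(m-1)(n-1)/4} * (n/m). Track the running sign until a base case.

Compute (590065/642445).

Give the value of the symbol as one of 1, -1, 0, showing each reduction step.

reciprocity: (590065/642445) = +1·(642445/590065) since 590065 mod 4 = 1, 642445 mod 4 = 1; sign now +1
(642445/590065) = (52380/590065)   [reduce mod 590065]
52380 = 2^2·13095; (2/590065) = +1 since 590065 mod 8 = 1, so (52380/590065) = (+1)^2·(13095/590065); sign now +1
reciprocity: (13095/590065) = +1·(590065/13095) since 13095 mod 4 = 3, 590065 mod 4 = 1; sign now +1
(590065/13095) = (790/13095)   [reduce mod 13095]
790 = 2^1·395; (2/13095) = +1 since 13095 mod 8 = 7, so (790/13095) = (+1)^1·(395/13095); sign now +1
reciprocity: (395/13095) = -1·(13095/395) since 395 mod 4 = 3, 13095 mod 4 = 3; sign now -1
(13095/395) = (60/395)   [reduce mod 395]
60 = 2^2·15; (2/395) = -1 since 395 mod 8 = 3, so (60/395) = (-1)^2·(15/395); sign now -1
reciprocity: (15/395) = -1·(395/15) since 15 mod 4 = 3, 395 mod 4 = 3; sign now +1
(395/15) = (5/15)   [reduce mod 15]
reciprocity: (5/15) = +1·(15/5) since 5 mod 4 = 1, 15 mod 4 = 3; sign now +1
(15/5) = (0/5)   [reduce mod 5]
(0/5) = 0   [gcd(a, n) > 1]; final value = 0

0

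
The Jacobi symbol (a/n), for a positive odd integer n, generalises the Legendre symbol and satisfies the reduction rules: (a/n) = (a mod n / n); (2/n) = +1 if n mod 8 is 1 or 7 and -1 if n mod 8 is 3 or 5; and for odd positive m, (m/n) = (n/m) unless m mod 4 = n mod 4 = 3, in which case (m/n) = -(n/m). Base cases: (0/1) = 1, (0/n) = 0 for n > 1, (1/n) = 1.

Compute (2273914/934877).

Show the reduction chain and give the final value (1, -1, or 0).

(2273914/934877): 2273914 mod 934877 = 404160, so (2273914/934877) = (404160/934877)
factor out 2^6: 404160 = 2^6·6315; with 934877 mod 8 = 5, (2/934877) = -1; sign now +1; continue with (6315/934877)
flip (6315/934877) -> (934877/6315): both odd, 6315 mod 4 = 3, 934877 mod 4 = 1, so the flip contributes +1; sign now +1
(934877/6315): 934877 mod 6315 = 257, so (934877/6315) = (257/6315)
flip (257/6315) -> (6315/257): both odd, 257 mod 4 = 1, 6315 mod 4 = 3, so the flip contributes +1; sign now +1
(6315/257): 6315 mod 257 = 147, so (6315/257) = (147/257)
flip (147/257) -> (257/147): both odd, 147 mod 4 = 3, 257 mod 4 = 1, so the flip contributes +1; sign now +1
(257/147): 257 mod 147 = 110, so (257/147) = (110/147)
factor out 2^1: 110 = 2^1·55; with 147 mod 8 = 3, (2/147) = -1; sign now -1; continue with (55/147)
flip (55/147) -> (147/55): both odd, 55 mod 4 = 3, 147 mod 4 = 3, so the flip contributes -1; sign now +1
(147/55): 147 mod 55 = 37, so (147/55) = (37/55)
flip (37/55) -> (55/37): both odd, 37 mod 4 = 1, 55 mod 4 = 3, so the flip contributes +1; sign now +1
(55/37): 55 mod 37 = 18, so (55/37) = (18/37)
factor out 2^1: 18 = 2^1·9; with 37 mod 8 = 5, (2/37) = -1; sign now -1; continue with (9/37)
flip (9/37) -> (37/9): both odd, 9 mod 4 = 1, 37 mod 4 = 1, so the flip contributes +1; sign now -1
(37/9): 37 mod 9 = 1, so (37/9) = (1/9)
reached (1/9) = 1, so the symbol is -1

-1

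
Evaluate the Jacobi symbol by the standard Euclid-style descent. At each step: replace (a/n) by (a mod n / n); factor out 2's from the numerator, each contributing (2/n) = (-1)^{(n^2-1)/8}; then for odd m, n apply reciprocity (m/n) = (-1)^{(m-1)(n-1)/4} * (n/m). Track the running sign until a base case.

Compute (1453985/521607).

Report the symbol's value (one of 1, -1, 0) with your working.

(1453985/521607): 1453985 mod 521607 = 410771, so (1453985/521607) = (410771/521607)
flip (410771/521607) -> (521607/410771): both odd, 410771 mod 4 = 3, 521607 mod 4 = 3, so the flip contributes -1; sign now -1
(521607/410771): 521607 mod 410771 = 110836, so (521607/410771) = (110836/410771)
factor out 2^2: 110836 = 2^2·27709; with 410771 mod 8 = 3, (2/410771) = -1; sign now -1; continue with (27709/410771)
flip (27709/410771) -> (410771/27709): both odd, 27709 mod 4 = 1, 410771 mod 4 = 3, so the flip contributes +1; sign now -1
(410771/27709): 410771 mod 27709 = 22845, so (410771/27709) = (22845/27709)
flip (22845/27709) -> (27709/22845): both odd, 22845 mod 4 = 1, 27709 mod 4 = 1, so the flip contributes +1; sign now -1
(27709/22845): 27709 mod 22845 = 4864, so (27709/22845) = (4864/22845)
factor out 2^8: 4864 = 2^8·19; with 22845 mod 8 = 5, (2/22845) = -1; sign now -1; continue with (19/22845)
flip (19/22845) -> (22845/19): both odd, 19 mod 4 = 3, 22845 mod 4 = 1, so the flip contributes +1; sign now -1
(22845/19): 22845 mod 19 = 7, so (22845/19) = (7/19)
flip (7/19) -> (19/7): both odd, 7 mod 4 = 3, 19 mod 4 = 3, so the flip contributes -1; sign now +1
(19/7): 19 mod 7 = 5, so (19/7) = (5/7)
flip (5/7) -> (7/5): both odd, 5 mod 4 = 1, 7 mod 4 = 3, so the flip contributes +1; sign now +1
(7/5): 7 mod 5 = 2, so (7/5) = (2/5)
factor out 2^1: 2 = 2^1·1; with 5 mod 8 = 5, (2/5) = -1; sign now -1; continue with (1/5)
reached (1/5) = 1, so the symbol is -1

-1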